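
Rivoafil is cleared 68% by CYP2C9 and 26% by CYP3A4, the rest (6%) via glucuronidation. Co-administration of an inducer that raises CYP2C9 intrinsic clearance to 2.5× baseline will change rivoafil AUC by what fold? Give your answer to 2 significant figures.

0.50

The CYP2C9 pathway (68% of clearance) rises to 2.5× activity: 0.68 × 2.5 = 1.7.
CYP3A4 (26%) and the residual 6% are unaffected.
New clearance relative to baseline: 1.7 + 0.26 + 0.06 = 2.02.
Since AUC ∝ 1/CL, the ratio is 1 / 2.02 = 0.50.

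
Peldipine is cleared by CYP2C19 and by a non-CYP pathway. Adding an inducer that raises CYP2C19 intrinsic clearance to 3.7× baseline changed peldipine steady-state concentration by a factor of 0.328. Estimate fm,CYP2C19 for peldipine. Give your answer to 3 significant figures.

0.759

CL'/CL = 1 / 0.328 = 3.049
3.7·fm + (1 − fm) = 3.049
fm = (3.049 − 1) / (3.7 − 1) = 0.759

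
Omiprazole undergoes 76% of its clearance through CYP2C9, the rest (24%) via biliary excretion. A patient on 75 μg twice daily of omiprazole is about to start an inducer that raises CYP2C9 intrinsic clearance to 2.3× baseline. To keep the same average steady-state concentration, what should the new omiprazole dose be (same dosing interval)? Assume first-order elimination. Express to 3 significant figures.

CYP2C9: 0.76 × 2.3 = 1.748
Other: 0.24 (unchanged)
New clearance relative to baseline: 1.748 + 0.24 = 1.988.
Css,avg = (dose rate)/CL, so holding Css fixed requires dose ∝ CL: 75 × 1.988 = 149 μg.

149 μg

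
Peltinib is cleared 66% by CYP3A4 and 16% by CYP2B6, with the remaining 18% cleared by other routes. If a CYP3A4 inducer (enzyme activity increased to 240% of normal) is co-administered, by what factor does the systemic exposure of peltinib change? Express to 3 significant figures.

CYP3A4: 0.66 × 2.4 = 1.584
CYP2B6: 0.16 (unchanged)
Other: 0.18 (unchanged)
New clearance relative to baseline: 1.584 + 0.16 + 0.18 = 1.924.
Systemic exposure ratio = CL_old/CL_new = 1 / 1.924 = 0.520.

0.520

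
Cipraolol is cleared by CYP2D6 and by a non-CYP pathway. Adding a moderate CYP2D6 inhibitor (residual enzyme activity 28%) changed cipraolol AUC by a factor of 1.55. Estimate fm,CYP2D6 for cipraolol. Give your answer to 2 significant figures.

CL'/CL = 1 / 1.55 = 0.6452
0.28·fm + (1 − fm) = 0.6452
fm = (0.6452 − 1) / (0.28 − 1) = 0.49

0.49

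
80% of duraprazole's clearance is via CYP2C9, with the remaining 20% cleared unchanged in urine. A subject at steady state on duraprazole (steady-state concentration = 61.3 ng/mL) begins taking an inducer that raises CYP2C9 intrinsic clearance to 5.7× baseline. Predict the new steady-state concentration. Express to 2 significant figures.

CYP2C9: 0.8 × 5.7 = 4.56
Other: 0.2 (unchanged)
Relative clearance = 4.56 + 0.2 = 4.76.
Steady-state concentration ∝ 1/CL, so new value = 61.3 / 4.76 = 13 ng/mL.

13 ng/mL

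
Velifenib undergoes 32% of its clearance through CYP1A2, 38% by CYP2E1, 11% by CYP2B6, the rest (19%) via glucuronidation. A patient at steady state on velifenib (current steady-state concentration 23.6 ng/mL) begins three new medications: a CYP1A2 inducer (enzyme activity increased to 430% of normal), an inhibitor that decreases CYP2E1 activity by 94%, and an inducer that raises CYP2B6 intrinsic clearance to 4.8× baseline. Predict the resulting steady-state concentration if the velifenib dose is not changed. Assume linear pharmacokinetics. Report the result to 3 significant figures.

11.1 ng/mL

The CYP1A2 pathway (32% of clearance) is boosted to 4.3× activity: 0.32 × 4.3 = 1.376.
The CYP2E1 pathway (38% of clearance) drops to 0.06× activity: 0.38 × 0.06 = 0.0228.
The CYP2B6 pathway (11% of clearance) is boosted to 4.8× activity: 0.11 × 4.8 = 0.528.
The remaining 19% of clearance is unaffected.
New clearance relative to baseline: 1.376 + 0.0228 + 0.528 + 0.19 = 2.1168.
New steady-state concentration = 23.6 / 2.1168 = 11.1 ng/mL (concentration scales inversely with clearance).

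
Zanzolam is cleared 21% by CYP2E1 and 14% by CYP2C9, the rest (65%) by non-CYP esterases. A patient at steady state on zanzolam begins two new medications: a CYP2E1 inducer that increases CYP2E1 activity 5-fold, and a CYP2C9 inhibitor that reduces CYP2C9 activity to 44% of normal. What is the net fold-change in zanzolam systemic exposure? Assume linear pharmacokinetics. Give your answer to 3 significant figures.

CYP2E1: 0.21 × 5 = 1.05
CYP2C9: 0.14 × 0.44 = 0.0616
Other: 0.65 (unchanged)
CL_new/CL_old = 1.05 + 0.0616 + 0.65 = 1.7616.
Systemic exposure ∝ 1/CL: fold-change = 1 / 1.7616 = 0.568.

0.568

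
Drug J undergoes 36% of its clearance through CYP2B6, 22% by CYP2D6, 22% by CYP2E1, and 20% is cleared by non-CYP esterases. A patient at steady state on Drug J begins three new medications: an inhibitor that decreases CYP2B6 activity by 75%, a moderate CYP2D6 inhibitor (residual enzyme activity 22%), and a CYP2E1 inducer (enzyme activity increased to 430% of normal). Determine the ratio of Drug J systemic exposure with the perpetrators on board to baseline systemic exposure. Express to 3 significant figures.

The CYP2B6 pathway (36% of clearance) drops to 0.25× activity: 0.36 × 0.25 = 0.09.
The CYP2D6 pathway (22% of clearance) is reduced to 0.22× activity: 0.22 × 0.22 = 0.0484.
The CYP2E1 pathway (22% of clearance) is boosted to 4.3× activity: 0.22 × 4.3 = 0.946.
The remaining 20% of clearance is unaffected.
New clearance relative to baseline: 0.09 + 0.0484 + 0.946 + 0.2 = 1.2844.
Net systemic exposure ratio = 1 / 1.2844 = 0.779.

0.779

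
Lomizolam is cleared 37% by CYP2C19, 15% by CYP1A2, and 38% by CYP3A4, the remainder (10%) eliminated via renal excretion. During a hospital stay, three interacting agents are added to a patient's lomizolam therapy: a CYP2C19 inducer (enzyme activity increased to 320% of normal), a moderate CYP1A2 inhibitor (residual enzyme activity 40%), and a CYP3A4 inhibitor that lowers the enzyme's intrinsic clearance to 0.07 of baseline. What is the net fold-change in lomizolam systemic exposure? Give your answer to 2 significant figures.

0.73

CYP2C19: 0.37 × 3.2 = 1.184
CYP1A2: 0.15 × 0.4 = 0.06
CYP3A4: 0.38 × 0.07 = 0.0266
Other: 0.1 (unchanged)
New clearance relative to baseline: 1.184 + 0.06 + 0.0266 + 0.1 = 1.3706.
Because systemic exposure varies inversely with clearance, the combined effect is 1 / 1.3706 = 0.73.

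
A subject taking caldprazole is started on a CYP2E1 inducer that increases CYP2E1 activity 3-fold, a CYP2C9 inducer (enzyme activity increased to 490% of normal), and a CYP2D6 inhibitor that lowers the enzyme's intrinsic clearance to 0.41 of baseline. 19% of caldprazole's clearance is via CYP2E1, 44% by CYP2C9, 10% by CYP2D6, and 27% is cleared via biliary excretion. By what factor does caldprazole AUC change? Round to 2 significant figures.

The CYP2E1 pathway (19% of clearance) rises to 3× activity: 0.19 × 3 = 0.57.
The CYP2C9 pathway (44% of clearance) is boosted to 4.9× activity: 0.44 × 4.9 = 2.156.
The CYP2D6 pathway (10% of clearance) falls to 0.41× activity: 0.1 × 0.41 = 0.041.
Non-CYP routes (27%) are unchanged.
CL_new/CL_old = 0.57 + 2.156 + 0.041 + 0.27 = 3.037.
AUC ∝ 1/CL: fold-change = 1 / 3.037 = 0.33.

0.33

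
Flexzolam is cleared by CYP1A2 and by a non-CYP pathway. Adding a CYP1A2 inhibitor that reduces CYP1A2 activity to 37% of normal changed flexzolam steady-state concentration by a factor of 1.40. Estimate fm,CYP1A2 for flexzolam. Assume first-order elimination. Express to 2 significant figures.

Let fm be the CYP1A2 fraction. New clearance relative to baseline = fm × 0.37 + (1 − fm).
Steady-state concentration ratio = 1 / (new CL fraction), so new CL fraction = 1 / 1.40 = 0.7143.
fm × 0.37 + 1 − fm = 0.7143  ⇒  fm × (0.37 − 1) = −0.2857  ⇒  fm = 0.45.

0.45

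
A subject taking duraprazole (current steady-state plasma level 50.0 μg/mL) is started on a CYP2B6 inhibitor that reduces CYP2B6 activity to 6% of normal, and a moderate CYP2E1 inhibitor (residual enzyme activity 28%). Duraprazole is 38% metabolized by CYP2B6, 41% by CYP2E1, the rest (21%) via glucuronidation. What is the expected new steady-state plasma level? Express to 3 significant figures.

144 μg/mL

The CYP2B6 pathway (38% of clearance) drops to 0.06× activity: 0.38 × 0.06 = 0.0228.
The CYP2E1 pathway (41% of clearance) falls to 0.28× activity: 0.41 × 0.28 = 0.1148.
Non-CYP routes (21%) are unchanged.
Relative clearance = 0.0228 + 0.1148 + 0.21 = 0.3476.
Dividing the baseline by the relative clearance: 50.0 / 0.3476 = 144 μg/mL.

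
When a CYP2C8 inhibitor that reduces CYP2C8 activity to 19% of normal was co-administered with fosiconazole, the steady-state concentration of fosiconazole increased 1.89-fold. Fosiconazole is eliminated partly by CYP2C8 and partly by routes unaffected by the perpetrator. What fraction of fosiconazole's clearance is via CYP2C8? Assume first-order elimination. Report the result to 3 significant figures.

Let x = fm,CYP2C8. Because steady-state concentration ∝ 1/CL, relative clearance fell to 1/1.89 = 0.5291.
Setting x·0.19 + (1 − x) = 0.5291 and solving: x = (0.5291 − 1)/(0.19 − 1) = 0.581.

0.581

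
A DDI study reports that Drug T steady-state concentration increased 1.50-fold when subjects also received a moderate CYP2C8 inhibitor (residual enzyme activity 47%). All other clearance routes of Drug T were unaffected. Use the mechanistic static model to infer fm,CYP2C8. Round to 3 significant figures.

CL'/CL = 1 / 1.50 = 0.6667
0.47·fm + (1 − fm) = 0.6667
fm = (0.6667 − 1) / (0.47 − 1) = 0.629

0.629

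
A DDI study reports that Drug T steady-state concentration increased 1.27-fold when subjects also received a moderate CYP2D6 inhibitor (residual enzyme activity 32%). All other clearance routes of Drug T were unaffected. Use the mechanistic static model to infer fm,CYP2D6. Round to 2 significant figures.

Call the CYP2D6 fraction fm. After the interaction, CL_new/CL_old = fm × 0.32 + (1 − fm).
Steady-state concentration ratio = 1 / (new CL fraction), so new CL fraction = 1 / 1.27 = 0.7874.
fm × 0.32 + 1 − fm = 0.7874  ⇒  fm × (0.32 − 1) = −0.2126  ⇒  fm = 0.31.

0.31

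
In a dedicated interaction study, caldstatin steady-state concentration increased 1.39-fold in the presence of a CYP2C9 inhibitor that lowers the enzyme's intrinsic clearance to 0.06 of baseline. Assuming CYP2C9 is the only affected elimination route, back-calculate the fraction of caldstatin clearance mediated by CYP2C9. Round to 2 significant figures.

Call the CYP2C9 fraction fm. After the interaction, CL_new/CL_old = fm × 0.06 + (1 − fm).
Steady-state concentration ratio = 1 / (new CL fraction), so new CL fraction = 1 / 1.39 = 0.7194.
fm × 0.06 + 1 − fm = 0.7194  ⇒  fm × (0.06 − 1) = −0.2806  ⇒  fm = 0.30.

0.30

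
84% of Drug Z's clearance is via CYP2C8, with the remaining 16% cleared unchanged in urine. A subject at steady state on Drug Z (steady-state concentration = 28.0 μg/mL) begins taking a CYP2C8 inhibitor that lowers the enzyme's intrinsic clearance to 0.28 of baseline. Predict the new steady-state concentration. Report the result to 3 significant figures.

70.9 μg/mL

CYP2C8: 0.84 × 0.28 = 0.2352
Other: 0.16 (unchanged)
Relative clearance = 0.2352 + 0.16 = 0.3952.
Steady-state concentration ∝ 1/CL, so new value = 28.0 / 0.3952 = 70.9 μg/mL.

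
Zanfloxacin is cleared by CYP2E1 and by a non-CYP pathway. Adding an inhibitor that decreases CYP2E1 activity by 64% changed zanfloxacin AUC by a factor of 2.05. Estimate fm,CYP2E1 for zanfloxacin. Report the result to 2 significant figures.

0.80

Write x for the fraction cleared via CYP2E1. The observed AUC change means clearance fell to 1/2.05 = 0.4878 of baseline.
Setting x·0.36 + (1 − x) = 0.4878 and solving: x = (0.4878 − 1)/(0.36 − 1) = 0.80.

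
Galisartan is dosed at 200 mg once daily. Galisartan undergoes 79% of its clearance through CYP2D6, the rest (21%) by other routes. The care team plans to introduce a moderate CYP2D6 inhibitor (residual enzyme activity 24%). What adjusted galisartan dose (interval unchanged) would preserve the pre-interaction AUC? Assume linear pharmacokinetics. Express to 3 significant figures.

The CYP2D6 pathway (79% of clearance) is reduced to 0.24× activity: 0.79 × 0.24 = 0.1896.
Non-CYP routes (21%) are unchanged.
CL_new/CL_old = 0.1896 + 0.21 = 0.3996.
To maintain the same steady-state level, dose must scale with clearance: new dose = 200 × 0.3996 = 79.9 mg.

79.9 mg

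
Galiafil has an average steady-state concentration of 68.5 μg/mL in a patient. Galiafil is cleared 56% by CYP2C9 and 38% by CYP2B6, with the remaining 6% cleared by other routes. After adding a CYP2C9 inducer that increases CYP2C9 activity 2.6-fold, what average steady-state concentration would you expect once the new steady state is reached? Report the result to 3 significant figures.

CYP2C9: 0.56 × 2.6 = 1.456
CYP2B6: 0.38 (unchanged)
Other: 0.06 (unchanged)
Relative clearance = 1.456 + 0.38 + 0.06 = 1.896.
With dosing unchanged, average steady-state concentration scales as 1/CL: 68.5 / 1.896 = 36.1 μg/mL.

36.1 μg/mL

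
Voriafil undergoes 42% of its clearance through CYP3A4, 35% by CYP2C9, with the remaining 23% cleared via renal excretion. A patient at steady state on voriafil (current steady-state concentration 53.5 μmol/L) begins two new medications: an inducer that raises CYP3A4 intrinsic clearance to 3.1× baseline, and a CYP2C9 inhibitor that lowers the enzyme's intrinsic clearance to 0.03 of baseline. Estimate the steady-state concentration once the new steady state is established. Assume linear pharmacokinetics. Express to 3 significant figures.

CYP3A4: 0.42 × 3.1 = 1.302
CYP2C9: 0.35 × 0.03 = 0.0105
Other: 0.23 (unchanged)
New clearance relative to baseline: 1.302 + 0.0105 + 0.23 = 1.5425.
Dividing the baseline by the relative clearance: 53.5 / 1.5425 = 34.7 μmol/L.

34.7 μmol/L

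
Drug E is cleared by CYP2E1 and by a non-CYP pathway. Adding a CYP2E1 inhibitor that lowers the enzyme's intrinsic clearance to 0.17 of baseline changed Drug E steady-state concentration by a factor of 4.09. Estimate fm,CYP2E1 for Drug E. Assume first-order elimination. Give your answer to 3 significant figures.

CL'/CL = 1 / 4.09 = 0.2445
0.17·fm + (1 − fm) = 0.2445
fm = (0.2445 − 1) / (0.17 − 1) = 0.910

0.910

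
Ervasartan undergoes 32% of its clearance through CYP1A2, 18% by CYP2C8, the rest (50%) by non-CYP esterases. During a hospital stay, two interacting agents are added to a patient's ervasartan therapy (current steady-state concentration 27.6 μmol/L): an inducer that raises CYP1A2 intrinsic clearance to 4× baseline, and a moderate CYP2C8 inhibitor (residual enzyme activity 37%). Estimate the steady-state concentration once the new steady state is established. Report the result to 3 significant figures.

14.9 μmol/L

The CYP1A2 pathway (32% of clearance) rises to 4× activity: 0.32 × 4 = 1.28.
The CYP2C8 pathway (18% of clearance) falls to 0.37× activity: 0.18 × 0.37 = 0.0666.
Non-CYP routes (50%) are unchanged.
New clearance relative to baseline: 1.28 + 0.0666 + 0.5 = 1.8466.
Dividing the baseline by the relative clearance: 27.6 / 1.8466 = 14.9 μmol/L.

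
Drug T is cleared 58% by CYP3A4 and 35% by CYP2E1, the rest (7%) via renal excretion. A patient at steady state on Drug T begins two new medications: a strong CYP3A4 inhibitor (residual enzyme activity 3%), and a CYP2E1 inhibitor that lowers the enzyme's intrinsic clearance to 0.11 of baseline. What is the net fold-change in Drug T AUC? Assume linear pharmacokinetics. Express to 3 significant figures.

CYP3A4: 0.58 × 0.03 = 0.0174
CYP2E1: 0.35 × 0.11 = 0.0385
Other: 0.07 (unchanged)
Relative clearance = 0.0174 + 0.0385 + 0.07 = 0.1259.
Net AUC ratio = 1 / 0.1259 = 7.94.

7.94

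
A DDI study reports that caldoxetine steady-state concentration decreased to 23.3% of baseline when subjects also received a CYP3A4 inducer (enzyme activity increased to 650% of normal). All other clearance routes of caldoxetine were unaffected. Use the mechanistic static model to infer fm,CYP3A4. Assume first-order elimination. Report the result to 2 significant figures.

0.60

CL'/CL = 1 / 0.233 = 4.292
6.5·fm + (1 − fm) = 4.292
fm = (4.292 − 1) / (6.5 − 1) = 0.60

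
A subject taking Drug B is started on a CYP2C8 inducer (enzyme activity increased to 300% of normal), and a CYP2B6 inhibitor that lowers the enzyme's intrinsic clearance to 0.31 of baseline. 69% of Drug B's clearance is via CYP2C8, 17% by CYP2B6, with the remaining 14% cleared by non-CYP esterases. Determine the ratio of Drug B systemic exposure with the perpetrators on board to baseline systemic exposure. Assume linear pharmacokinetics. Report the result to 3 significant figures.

0.442

The CYP2C8 pathway (69% of clearance) is boosted to 3× activity: 0.69 × 3 = 2.07.
The CYP2B6 pathway (17% of clearance) falls to 0.31× activity: 0.17 × 0.31 = 0.0527.
The remaining 14% of clearance is unaffected.
Relative clearance = 2.07 + 0.0527 + 0.14 = 2.2627.
Because systemic exposure varies inversely with clearance, the combined effect is 1 / 2.2627 = 0.442.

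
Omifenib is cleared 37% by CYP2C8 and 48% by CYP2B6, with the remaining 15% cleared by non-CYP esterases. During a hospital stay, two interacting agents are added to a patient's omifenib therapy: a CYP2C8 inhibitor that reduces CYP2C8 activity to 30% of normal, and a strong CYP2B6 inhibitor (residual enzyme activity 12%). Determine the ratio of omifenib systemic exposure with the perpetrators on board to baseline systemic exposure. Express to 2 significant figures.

The CYP2C8 pathway (37% of clearance) falls to 0.3× activity: 0.37 × 0.3 = 0.111.
The CYP2B6 pathway (48% of clearance) is reduced to 0.12× activity: 0.48 × 0.12 = 0.0576.
Non-CYP routes (15%) are unchanged.
CL_new/CL_old = 0.111 + 0.0576 + 0.15 = 0.3186.
Systemic exposure ∝ 1/CL: fold-change = 1 / 0.3186 = 3.1.

3.1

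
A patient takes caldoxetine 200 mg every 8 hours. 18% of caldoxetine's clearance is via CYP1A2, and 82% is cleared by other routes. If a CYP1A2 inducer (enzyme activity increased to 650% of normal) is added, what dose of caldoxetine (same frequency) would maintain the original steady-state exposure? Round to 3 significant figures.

398 mg

The CYP1A2 pathway (18% of clearance) rises to 6.5× activity: 0.18 × 6.5 = 1.17.
The remaining 82% of clearance is unaffected.
Relative clearance = 1.17 + 0.82 = 1.99.
To maintain the same steady-state level, dose must scale with clearance: new dose = 200 × 1.99 = 398 mg.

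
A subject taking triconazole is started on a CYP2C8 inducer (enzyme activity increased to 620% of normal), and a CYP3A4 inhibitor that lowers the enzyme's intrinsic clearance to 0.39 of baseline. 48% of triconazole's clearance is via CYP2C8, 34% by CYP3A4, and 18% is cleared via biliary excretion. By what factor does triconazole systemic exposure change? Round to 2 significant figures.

The CYP2C8 pathway (48% of clearance) increases to 6.2× activity: 0.48 × 6.2 = 2.976.
The CYP3A4 pathway (34% of clearance) drops to 0.39× activity: 0.34 × 0.39 = 0.1326.
Non-CYP routes (18%) are unchanged.
Relative clearance = 2.976 + 0.1326 + 0.18 = 3.2886.
Because systemic exposure varies inversely with clearance, the combined effect is 1 / 3.2886 = 0.30.

0.30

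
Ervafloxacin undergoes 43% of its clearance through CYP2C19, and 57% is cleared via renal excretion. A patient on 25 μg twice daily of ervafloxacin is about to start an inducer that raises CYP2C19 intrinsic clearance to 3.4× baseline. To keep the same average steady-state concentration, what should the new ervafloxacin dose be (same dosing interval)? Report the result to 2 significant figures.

51 μg

The CYP2C19 pathway (43% of clearance) increases to 3.4× activity: 0.43 × 3.4 = 1.462.
Non-CYP routes (57%) are unchanged.
CL_new/CL_old = 1.462 + 0.57 = 2.032.
Css,avg = (dose rate)/CL, so holding Css fixed requires dose ∝ CL: 25 × 2.032 = 51 μg.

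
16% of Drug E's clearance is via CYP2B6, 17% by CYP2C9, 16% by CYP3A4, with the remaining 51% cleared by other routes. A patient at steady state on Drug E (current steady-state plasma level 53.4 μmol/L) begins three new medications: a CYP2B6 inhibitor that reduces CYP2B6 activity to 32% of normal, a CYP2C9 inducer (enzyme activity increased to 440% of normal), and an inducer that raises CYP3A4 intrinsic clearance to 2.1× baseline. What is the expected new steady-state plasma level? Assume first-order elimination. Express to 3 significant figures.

32.5 μmol/L

The CYP2B6 pathway (16% of clearance) drops to 0.32× activity: 0.16 × 0.32 = 0.0512.
The CYP2C9 pathway (17% of clearance) is boosted to 4.4× activity: 0.17 × 4.4 = 0.748.
The CYP3A4 pathway (16% of clearance) is boosted to 2.1× activity: 0.16 × 2.1 = 0.336.
The remaining 51% of clearance is unaffected.
CL_new/CL_old = 0.0512 + 0.748 + 0.336 + 0.51 = 1.6452.
New steady-state plasma level = 53.4 / 1.6452 = 32.5 μmol/L (concentration scales inversely with clearance).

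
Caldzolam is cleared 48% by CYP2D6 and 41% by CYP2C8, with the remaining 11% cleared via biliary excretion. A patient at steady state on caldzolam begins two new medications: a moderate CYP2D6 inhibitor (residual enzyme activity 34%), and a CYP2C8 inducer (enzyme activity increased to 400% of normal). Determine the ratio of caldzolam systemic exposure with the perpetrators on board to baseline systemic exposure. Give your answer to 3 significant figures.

The CYP2D6 pathway (48% of clearance) falls to 0.34× activity: 0.48 × 0.34 = 0.1632.
The CYP2C8 pathway (41% of clearance) is boosted to 4× activity: 0.41 × 4 = 1.64.
The remaining 11% of clearance is unaffected.
Relative clearance = 0.1632 + 1.64 + 0.11 = 1.9132.
Systemic exposure ∝ 1/CL: fold-change = 1 / 1.9132 = 0.523.

0.523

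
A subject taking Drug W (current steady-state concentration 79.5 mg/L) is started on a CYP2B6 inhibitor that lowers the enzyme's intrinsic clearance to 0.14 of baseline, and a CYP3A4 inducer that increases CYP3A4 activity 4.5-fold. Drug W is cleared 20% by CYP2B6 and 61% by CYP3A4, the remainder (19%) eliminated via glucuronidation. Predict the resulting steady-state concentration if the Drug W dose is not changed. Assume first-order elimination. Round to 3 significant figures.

26.8 mg/L

The CYP2B6 pathway (20% of clearance) is reduced to 0.14× activity: 0.2 × 0.14 = 0.028.
The CYP3A4 pathway (61% of clearance) increases to 4.5× activity: 0.61 × 4.5 = 2.745.
Non-CYP routes (19%) are unchanged.
New clearance relative to baseline: 0.028 + 2.745 + 0.19 = 2.963.
Steady-state concentration ∝ 1/CL: new value = 79.5 / 2.963 = 26.8 mg/L.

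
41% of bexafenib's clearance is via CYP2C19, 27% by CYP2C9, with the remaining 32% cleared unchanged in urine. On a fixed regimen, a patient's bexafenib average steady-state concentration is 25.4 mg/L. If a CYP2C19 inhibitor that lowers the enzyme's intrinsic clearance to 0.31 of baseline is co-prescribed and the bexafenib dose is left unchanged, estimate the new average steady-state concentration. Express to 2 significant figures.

35 mg/L

The CYP2C19 pathway (41% of clearance) falls to 0.31× activity: 0.41 × 0.31 = 0.1271.
CYP2C9 (27%) and the residual 32% are unaffected.
New clearance relative to baseline: 0.1271 + 0.27 + 0.32 = 0.7171.
New average steady-state concentration = baseline ÷ relative clearance = 25.4 / 0.7171 = 35 mg/L.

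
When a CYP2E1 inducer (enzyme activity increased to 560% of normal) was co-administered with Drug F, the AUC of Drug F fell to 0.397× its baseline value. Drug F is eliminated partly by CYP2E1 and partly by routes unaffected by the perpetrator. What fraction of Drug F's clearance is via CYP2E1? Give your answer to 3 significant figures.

Let fm be the CYP2E1 fraction. New clearance relative to baseline = fm × 5.6 + (1 − fm).
AUC ratio = 1 / (new CL fraction), so new CL fraction = 1 / 0.397 = 2.519.
fm × 5.6 + 1 − fm = 2.519  ⇒  fm × (5.6 − 1) = 1.519  ⇒  fm = 0.330.

0.330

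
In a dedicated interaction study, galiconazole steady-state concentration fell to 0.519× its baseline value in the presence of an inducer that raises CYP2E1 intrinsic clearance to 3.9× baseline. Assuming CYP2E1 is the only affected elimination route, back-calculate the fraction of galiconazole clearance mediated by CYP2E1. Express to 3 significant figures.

CL'/CL = 1 / 0.519 = 1.927
3.9·fm + (1 − fm) = 1.927
fm = (1.927 − 1) / (3.9 − 1) = 0.320

0.320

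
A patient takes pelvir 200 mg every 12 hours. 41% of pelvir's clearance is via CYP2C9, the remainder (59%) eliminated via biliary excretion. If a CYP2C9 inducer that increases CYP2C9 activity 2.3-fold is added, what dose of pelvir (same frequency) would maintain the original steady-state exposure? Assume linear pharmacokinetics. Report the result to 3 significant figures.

The CYP2C9 pathway (41% of clearance) rises to 2.3× activity: 0.41 × 2.3 = 0.943.
The remaining 59% of clearance is unaffected.
Relative clearance = 0.943 + 0.59 = 1.533.
Exposure is unchanged when dose changes in proportion to clearance. New dose = 200 mg × 1.533 = 307 mg.

307 mg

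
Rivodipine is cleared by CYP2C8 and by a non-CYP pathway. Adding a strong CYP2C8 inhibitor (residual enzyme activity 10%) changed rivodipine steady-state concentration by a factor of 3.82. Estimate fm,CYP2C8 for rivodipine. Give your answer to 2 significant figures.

CL'/CL = 1 / 3.82 = 0.2618
0.1·fm + (1 − fm) = 0.2618
fm = (0.2618 − 1) / (0.1 − 1) = 0.82

0.82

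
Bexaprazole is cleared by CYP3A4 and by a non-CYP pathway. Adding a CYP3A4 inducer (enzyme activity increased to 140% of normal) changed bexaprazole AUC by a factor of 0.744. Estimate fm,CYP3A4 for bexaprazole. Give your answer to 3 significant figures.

0.860

CL'/CL = 1 / 0.744 = 1.344
1.4·fm + (1 − fm) = 1.344
fm = (1.344 − 1) / (1.4 − 1) = 0.860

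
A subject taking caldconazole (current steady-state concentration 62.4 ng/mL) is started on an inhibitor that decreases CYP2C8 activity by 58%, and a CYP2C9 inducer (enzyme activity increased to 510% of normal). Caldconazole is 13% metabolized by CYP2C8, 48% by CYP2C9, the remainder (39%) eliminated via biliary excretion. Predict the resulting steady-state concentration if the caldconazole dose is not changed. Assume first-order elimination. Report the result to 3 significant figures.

CYP2C8: 0.13 × 0.42 = 0.0546
CYP2C9: 0.48 × 5.1 = 2.448
Other: 0.39 (unchanged)
Relative clearance = 0.0546 + 2.448 + 0.39 = 2.8926.
Steady-state concentration ∝ 1/CL: new value = 62.4 / 2.8926 = 21.6 ng/mL.

21.6 ng/mL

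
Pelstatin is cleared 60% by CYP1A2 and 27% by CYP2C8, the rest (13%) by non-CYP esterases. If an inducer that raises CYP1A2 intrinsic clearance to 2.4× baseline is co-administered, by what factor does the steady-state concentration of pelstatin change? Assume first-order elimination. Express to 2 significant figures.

The CYP1A2 pathway (60% of clearance) rises to 2.4× activity: 0.6 × 2.4 = 1.44.
CYP2C8 (27%) and the residual 13% are unaffected.
New clearance relative to baseline: 1.44 + 0.27 + 0.13 = 1.84.
Steady-state concentration is inversely proportional to clearance, so the fold-change is 1 / 1.84 = 0.54.

0.54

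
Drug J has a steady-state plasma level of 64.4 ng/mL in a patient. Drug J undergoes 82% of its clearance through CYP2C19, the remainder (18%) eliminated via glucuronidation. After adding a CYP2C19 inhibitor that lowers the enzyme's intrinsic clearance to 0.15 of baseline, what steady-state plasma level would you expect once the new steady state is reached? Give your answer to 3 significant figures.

The CYP2C19 pathway (82% of clearance) is reduced to 0.15× activity: 0.82 × 0.15 = 0.123.
The remaining 18% of clearance is unaffected.
Relative clearance = 0.123 + 0.18 = 0.303.
New steady-state plasma level = baseline ÷ relative clearance = 64.4 / 0.303 = 213 ng/mL.

213 ng/mL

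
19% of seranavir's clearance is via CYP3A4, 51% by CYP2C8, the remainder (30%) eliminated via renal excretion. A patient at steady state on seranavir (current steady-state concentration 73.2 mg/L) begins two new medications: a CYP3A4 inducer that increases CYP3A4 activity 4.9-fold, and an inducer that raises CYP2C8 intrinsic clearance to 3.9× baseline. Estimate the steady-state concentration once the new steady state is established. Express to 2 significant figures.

23 mg/L

CYP3A4: 0.19 × 4.9 = 0.931
CYP2C8: 0.51 × 3.9 = 1.989
Other: 0.3 (unchanged)
Relative clearance = 0.931 + 1.989 + 0.3 = 3.22.
Dividing the baseline by the relative clearance: 73.2 / 3.22 = 23 mg/L.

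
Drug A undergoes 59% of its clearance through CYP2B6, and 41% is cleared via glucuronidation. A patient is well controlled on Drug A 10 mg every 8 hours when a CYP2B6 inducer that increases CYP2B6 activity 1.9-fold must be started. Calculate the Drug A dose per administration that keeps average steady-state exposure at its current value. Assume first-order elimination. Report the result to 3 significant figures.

The CYP2B6 pathway (59% of clearance) is boosted to 1.9× activity: 0.59 × 1.9 = 1.121.
The remaining 41% of clearance is unaffected.
CL_new/CL_old = 1.121 + 0.41 = 1.531.
To maintain the same steady-state level, dose must scale with clearance: new dose = 10 × 1.531 = 15.3 mg.

15.3 mg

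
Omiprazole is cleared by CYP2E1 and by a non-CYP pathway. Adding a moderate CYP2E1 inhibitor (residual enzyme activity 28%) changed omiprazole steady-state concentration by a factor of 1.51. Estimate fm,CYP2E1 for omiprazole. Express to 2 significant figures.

0.47

Call the CYP2E1 fraction fm. After the interaction, CL_new/CL_old = fm × 0.28 + (1 − fm).
Steady-state concentration ratio = 1 / (new CL fraction), so new CL fraction = 1 / 1.51 = 0.6623.
fm × 0.28 + 1 − fm = 0.6623  ⇒  fm × (0.28 − 1) = −0.3377  ⇒  fm = 0.47.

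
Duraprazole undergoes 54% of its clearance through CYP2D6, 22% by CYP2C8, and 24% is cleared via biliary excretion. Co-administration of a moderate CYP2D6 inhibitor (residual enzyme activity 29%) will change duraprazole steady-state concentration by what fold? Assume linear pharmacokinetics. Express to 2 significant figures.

1.6

The CYP2D6 pathway (54% of clearance) drops to 0.29× activity: 0.54 × 0.29 = 0.1566.
CYP2C8 (22%) and the residual 24% are unaffected.
Relative clearance = 0.1566 + 0.22 + 0.24 = 0.6166.
Since steady-state concentration ∝ 1/CL, the ratio is 1 / 0.6166 = 1.6.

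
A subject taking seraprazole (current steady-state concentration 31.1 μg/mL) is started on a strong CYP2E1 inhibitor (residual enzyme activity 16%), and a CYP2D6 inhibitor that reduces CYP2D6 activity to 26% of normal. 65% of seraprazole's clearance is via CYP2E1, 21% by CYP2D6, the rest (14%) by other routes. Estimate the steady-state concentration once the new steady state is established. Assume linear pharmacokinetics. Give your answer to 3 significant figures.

The CYP2E1 pathway (65% of clearance) falls to 0.16× activity: 0.65 × 0.16 = 0.104.
The CYP2D6 pathway (21% of clearance) drops to 0.26× activity: 0.21 × 0.26 = 0.0546.
Non-CYP routes (14%) are unchanged.
CL_new/CL_old = 0.104 + 0.0546 + 0.14 = 0.2986.
Steady-state concentration ∝ 1/CL: new value = 31.1 / 0.2986 = 104 μg/mL.

104 μg/mL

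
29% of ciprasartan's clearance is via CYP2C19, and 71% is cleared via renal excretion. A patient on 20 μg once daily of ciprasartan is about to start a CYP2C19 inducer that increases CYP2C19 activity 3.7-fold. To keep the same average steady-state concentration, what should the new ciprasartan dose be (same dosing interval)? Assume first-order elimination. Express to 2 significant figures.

36 μg

The CYP2C19 pathway (29% of clearance) increases to 3.7× activity: 0.29 × 3.7 = 1.073.
The remaining 71% of clearance is unaffected.
CL_new/CL_old = 1.073 + 0.71 = 1.783.
Css,avg = (dose rate)/CL, so holding Css fixed requires dose ∝ CL: 20 × 1.783 = 36 μg.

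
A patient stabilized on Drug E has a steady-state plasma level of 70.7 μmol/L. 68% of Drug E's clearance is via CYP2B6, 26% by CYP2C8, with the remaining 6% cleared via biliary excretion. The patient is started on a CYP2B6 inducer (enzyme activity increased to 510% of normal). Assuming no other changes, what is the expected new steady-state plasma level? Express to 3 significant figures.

The CYP2B6 pathway (68% of clearance) increases to 5.1× activity: 0.68 × 5.1 = 3.468.
CYP2C8 (26%) and the residual 6% are unaffected.
Relative clearance = 3.468 + 0.26 + 0.06 = 3.788.
New steady-state plasma level = baseline ÷ relative clearance = 70.7 / 3.788 = 18.7 μmol/L.

18.7 μmol/L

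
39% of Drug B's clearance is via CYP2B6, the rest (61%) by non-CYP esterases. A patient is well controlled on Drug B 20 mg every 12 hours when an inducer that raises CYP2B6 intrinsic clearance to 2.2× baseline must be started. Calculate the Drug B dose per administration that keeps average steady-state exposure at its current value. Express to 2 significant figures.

CYP2B6: 0.39 × 2.2 = 0.858
Other: 0.61 (unchanged)
New clearance relative to baseline: 0.858 + 0.61 = 1.468.
To maintain the same steady-state level, dose must scale with clearance: new dose = 20 × 1.468 = 29 mg.

29 mg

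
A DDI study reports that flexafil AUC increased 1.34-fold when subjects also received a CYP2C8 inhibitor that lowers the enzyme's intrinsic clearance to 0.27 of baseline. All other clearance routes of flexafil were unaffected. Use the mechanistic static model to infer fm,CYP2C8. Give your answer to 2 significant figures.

0.35

Call the CYP2C8 fraction fm. After the interaction, CL_new/CL_old = fm × 0.27 + (1 − fm).
AUC ratio = 1 / (new CL fraction), so new CL fraction = 1 / 1.34 = 0.7463.
fm × 0.27 + 1 − fm = 0.7463  ⇒  fm × (0.27 − 1) = −0.2537  ⇒  fm = 0.35.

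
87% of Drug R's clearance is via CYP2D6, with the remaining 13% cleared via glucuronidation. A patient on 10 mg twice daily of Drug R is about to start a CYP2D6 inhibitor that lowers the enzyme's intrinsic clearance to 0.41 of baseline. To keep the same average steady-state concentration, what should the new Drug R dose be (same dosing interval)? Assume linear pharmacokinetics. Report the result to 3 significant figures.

4.87 mg

The CYP2D6 pathway (87% of clearance) falls to 0.41× activity: 0.87 × 0.41 = 0.3567.
Non-CYP routes (13%) are unchanged.
New clearance relative to baseline: 0.3567 + 0.13 = 0.4867.
Exposure is unchanged when dose changes in proportion to clearance. New dose = 10 mg × 0.4867 = 4.87 mg.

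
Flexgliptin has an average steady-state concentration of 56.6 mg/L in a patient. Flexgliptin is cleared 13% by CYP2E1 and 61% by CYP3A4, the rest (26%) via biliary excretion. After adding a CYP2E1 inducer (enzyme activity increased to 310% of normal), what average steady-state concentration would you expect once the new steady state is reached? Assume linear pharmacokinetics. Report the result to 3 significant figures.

44.5 mg/L

The CYP2E1 pathway (13% of clearance) increases to 3.1× activity: 0.13 × 3.1 = 0.403.
CYP3A4 (61%) and the residual 26% are unaffected.
New clearance relative to baseline: 0.403 + 0.61 + 0.26 = 1.273.
New average steady-state concentration = baseline ÷ relative clearance = 56.6 / 1.273 = 44.5 mg/L.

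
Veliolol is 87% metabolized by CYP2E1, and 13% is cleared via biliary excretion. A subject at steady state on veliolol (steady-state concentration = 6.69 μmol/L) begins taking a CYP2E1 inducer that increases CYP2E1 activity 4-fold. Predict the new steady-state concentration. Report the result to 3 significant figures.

The CYP2E1 pathway (87% of clearance) increases to 4× activity: 0.87 × 4 = 3.48.
Non-CYP routes (13%) are unchanged.
New clearance relative to baseline: 3.48 + 0.13 = 3.61.
Steady-state concentration ∝ 1/CL, so new value = 6.69 / 3.61 = 1.85 μmol/L.

1.85 μmol/L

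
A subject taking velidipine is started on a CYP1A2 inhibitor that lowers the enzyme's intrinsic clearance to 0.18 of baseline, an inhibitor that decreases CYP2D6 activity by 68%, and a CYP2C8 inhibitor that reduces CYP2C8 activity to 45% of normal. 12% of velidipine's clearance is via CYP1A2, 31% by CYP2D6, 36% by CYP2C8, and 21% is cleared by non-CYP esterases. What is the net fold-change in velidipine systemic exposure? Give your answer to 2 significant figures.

CYP1A2: 0.12 × 0.18 = 0.0216
CYP2D6: 0.31 × 0.32 = 0.0992
CYP2C8: 0.36 × 0.45 = 0.162
Other: 0.21 (unchanged)
CL_new/CL_old = 0.0216 + 0.0992 + 0.162 + 0.21 = 0.4928.
Net systemic exposure ratio = 1 / 0.4928 = 2.0.

2.0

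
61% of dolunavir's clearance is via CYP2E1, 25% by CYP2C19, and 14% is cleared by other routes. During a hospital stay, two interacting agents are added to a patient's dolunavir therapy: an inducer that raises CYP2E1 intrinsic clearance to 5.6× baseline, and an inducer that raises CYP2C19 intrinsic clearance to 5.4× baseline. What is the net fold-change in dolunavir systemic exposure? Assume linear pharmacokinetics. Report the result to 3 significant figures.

The CYP2E1 pathway (61% of clearance) rises to 5.6× activity: 0.61 × 5.6 = 3.416.
The CYP2C19 pathway (25% of clearance) increases to 5.4× activity: 0.25 × 5.4 = 1.35.
The remaining 14% of clearance is unaffected.
CL_new/CL_old = 3.416 + 1.35 + 0.14 = 4.906.
Systemic exposure ∝ 1/CL: fold-change = 1 / 4.906 = 0.204.

0.204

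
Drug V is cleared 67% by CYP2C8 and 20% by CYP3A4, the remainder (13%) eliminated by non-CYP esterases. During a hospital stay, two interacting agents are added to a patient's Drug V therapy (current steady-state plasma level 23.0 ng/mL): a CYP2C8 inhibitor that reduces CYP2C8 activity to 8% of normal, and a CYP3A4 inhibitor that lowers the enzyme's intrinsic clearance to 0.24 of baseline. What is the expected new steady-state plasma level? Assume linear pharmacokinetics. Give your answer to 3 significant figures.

The CYP2C8 pathway (67% of clearance) falls to 0.08× activity: 0.67 × 0.08 = 0.0536.
The CYP3A4 pathway (20% of clearance) is reduced to 0.24× activity: 0.2 × 0.24 = 0.048.
The remaining 13% of clearance is unaffected.
New clearance relative to baseline: 0.0536 + 0.048 + 0.13 = 0.2316.
Steady-state plasma level ∝ 1/CL: new value = 23.0 / 0.2316 = 99.3 ng/mL.

99.3 ng/mL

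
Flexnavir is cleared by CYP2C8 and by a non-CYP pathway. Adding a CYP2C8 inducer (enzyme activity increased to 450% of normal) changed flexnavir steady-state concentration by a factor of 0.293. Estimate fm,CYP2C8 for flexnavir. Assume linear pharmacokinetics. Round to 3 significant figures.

Let x = fm,CYP2C8. Because steady-state concentration ∝ 1/CL, relative clearance rose to 1/0.293 = 3.413.
Only the CYP2C8 route changed, so 3.413 = x·4.5 + (1 − x), giving x = 0.689.

0.689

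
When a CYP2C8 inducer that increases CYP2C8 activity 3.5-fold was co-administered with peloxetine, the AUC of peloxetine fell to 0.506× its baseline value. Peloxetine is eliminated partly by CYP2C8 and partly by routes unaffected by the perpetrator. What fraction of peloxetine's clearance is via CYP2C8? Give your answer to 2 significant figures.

Write x for the fraction cleared via CYP2C8. The observed AUC change means clearance rose to 1/0.506 = 1.976 of baseline.
Setting x·3.5 + (1 − x) = 1.976 and solving: x = (1.976 − 1)/(3.5 − 1) = 0.39.

0.39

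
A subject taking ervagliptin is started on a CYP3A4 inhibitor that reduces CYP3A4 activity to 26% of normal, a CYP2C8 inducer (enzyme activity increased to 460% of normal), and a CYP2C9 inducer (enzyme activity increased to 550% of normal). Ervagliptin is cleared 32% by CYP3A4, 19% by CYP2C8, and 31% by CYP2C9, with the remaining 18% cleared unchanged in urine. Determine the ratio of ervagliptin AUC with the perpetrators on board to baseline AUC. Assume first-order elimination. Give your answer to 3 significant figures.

The CYP3A4 pathway (32% of clearance) drops to 0.26× activity: 0.32 × 0.26 = 0.0832.
The CYP2C8 pathway (19% of clearance) is boosted to 4.6× activity: 0.19 × 4.6 = 0.874.
The CYP2C9 pathway (31% of clearance) increases to 5.5× activity: 0.31 × 5.5 = 1.705.
The remaining 18% of clearance is unaffected.
CL_new/CL_old = 0.0832 + 0.874 + 1.705 + 0.18 = 2.8422.
Net AUC ratio = 1 / 2.8422 = 0.352.

0.352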